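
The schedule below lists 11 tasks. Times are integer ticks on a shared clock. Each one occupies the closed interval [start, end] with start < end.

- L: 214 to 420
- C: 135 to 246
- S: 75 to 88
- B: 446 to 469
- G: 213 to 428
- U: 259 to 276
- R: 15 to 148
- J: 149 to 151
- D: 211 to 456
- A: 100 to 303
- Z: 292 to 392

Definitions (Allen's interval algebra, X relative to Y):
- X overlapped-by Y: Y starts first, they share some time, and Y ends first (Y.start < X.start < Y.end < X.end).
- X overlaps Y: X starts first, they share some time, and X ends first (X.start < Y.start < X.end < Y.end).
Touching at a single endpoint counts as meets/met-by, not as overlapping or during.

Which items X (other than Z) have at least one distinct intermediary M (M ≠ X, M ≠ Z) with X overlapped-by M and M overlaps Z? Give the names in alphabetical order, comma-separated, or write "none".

D, G, L

Target Z = [292, 392].
Intermediaries M with M overlaps Z: A.
Via A — items with X overlapped-by A: D, G, L.
Union: D, G, L.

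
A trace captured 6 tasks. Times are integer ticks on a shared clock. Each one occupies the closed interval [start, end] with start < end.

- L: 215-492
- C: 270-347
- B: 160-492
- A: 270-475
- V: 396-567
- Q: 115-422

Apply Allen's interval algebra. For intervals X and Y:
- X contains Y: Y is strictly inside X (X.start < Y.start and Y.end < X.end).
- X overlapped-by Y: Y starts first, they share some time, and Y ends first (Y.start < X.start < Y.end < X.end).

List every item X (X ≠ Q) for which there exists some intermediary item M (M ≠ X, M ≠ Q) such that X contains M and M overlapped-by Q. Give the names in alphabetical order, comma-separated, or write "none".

Target Q = [115, 422].
Intermediaries M with M overlapped-by Q: A, B, L, V.
Via A — items with X contains A: B, L.
Via B — items with X contains B: none.
Via L — items with X contains L: none.
Via V — items with X contains V: none.
Union: B, L.

B, L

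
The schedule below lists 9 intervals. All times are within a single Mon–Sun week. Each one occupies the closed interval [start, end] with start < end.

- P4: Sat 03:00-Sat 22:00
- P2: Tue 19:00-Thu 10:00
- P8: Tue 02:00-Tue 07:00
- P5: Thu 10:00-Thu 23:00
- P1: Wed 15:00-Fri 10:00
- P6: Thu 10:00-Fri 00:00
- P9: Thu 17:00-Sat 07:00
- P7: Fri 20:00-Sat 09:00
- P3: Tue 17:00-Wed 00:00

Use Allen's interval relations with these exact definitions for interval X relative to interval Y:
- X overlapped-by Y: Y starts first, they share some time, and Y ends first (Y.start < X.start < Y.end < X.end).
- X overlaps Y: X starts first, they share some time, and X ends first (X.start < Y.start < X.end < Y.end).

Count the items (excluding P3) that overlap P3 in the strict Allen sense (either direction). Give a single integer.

Target P3 = [Tue 17:00, Wed 00:00].
P1 [Wed 15:00, Fri 10:00] → after → no.
P2 [Tue 19:00, Thu 10:00] → overlapped-by → counts.
P4 [Sat 03:00, Sat 22:00] → after → no.
P5 [Thu 10:00, Thu 23:00] → after → no.
P6 [Thu 10:00, Fri 00:00] → after → no.
P7 [Fri 20:00, Sat 09:00] → after → no.
P8 [Tue 02:00, Tue 07:00] → before → no.
P9 [Thu 17:00, Sat 07:00] → after → no.
Total: 1.

1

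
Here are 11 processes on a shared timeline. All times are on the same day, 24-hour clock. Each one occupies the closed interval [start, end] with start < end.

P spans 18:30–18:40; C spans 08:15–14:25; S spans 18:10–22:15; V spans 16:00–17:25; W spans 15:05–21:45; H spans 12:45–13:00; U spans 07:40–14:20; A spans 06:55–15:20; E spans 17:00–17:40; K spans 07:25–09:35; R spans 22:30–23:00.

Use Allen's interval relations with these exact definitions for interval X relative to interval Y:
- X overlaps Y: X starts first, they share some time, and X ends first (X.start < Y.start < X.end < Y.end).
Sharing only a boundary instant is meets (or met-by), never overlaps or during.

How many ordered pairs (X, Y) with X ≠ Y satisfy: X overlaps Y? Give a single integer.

Checking all 110 ordered pairs for relation 'overlaps'; matching pairs in alphabetical order:
(A, W): A overlaps W ✓
(K, C): K overlaps C ✓
(K, U): K overlaps U ✓
(U, C): U overlaps C ✓
(V, E): V overlaps E ✓
(W, S): W overlaps S ✓
Count: 6.

6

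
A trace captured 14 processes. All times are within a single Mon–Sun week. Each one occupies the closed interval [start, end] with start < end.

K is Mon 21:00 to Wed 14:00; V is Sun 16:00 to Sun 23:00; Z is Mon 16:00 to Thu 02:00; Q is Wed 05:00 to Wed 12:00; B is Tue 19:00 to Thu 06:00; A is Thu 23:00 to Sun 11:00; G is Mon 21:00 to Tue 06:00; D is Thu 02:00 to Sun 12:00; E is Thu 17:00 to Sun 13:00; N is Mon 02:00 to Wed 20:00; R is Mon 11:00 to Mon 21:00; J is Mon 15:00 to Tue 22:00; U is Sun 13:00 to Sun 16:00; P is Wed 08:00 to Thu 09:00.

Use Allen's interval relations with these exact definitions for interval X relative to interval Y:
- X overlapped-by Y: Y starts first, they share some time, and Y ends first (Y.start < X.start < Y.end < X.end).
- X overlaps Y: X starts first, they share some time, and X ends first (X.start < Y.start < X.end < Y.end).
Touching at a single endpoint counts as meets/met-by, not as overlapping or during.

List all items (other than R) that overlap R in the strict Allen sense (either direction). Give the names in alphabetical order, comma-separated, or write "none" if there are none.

J, Z

Target R = [Mon 11:00, Mon 21:00].
A [Thu 23:00, Sun 11:00] → after → no.
B [Tue 19:00, Thu 06:00] → after → no.
D [Thu 02:00, Sun 12:00] → after → no.
E [Thu 17:00, Sun 13:00] → after → no.
G [Mon 21:00, Tue 06:00] → met-by → no.
J [Mon 15:00, Tue 22:00] → overlapped-by → yes.
K [Mon 21:00, Wed 14:00] → met-by → no.
N [Mon 02:00, Wed 20:00] → contains → no.
P [Wed 08:00, Thu 09:00] → after → no.
Q [Wed 05:00, Wed 12:00] → after → no.
U [Sun 13:00, Sun 16:00] → after → no.
V [Sun 16:00, Sun 23:00] → after → no.
Z [Mon 16:00, Thu 02:00] → overlapped-by → yes.
Result: J, Z.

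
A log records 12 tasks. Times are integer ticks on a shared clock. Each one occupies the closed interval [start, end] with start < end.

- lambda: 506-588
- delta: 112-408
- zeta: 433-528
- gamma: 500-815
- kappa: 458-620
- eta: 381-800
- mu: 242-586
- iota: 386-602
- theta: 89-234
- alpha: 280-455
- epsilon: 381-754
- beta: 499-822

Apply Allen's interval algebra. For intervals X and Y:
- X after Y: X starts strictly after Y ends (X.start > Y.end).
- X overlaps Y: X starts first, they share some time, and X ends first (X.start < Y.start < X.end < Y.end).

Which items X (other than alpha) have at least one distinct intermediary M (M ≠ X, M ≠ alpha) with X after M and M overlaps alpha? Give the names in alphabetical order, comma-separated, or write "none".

Target alpha = [280, 455].
Intermediaries M with M overlaps alpha: delta.
Via delta — items with X after delta: beta, gamma, kappa, lambda, zeta.
Union: beta, gamma, kappa, lambda, zeta.

beta, gamma, kappa, lambda, zeta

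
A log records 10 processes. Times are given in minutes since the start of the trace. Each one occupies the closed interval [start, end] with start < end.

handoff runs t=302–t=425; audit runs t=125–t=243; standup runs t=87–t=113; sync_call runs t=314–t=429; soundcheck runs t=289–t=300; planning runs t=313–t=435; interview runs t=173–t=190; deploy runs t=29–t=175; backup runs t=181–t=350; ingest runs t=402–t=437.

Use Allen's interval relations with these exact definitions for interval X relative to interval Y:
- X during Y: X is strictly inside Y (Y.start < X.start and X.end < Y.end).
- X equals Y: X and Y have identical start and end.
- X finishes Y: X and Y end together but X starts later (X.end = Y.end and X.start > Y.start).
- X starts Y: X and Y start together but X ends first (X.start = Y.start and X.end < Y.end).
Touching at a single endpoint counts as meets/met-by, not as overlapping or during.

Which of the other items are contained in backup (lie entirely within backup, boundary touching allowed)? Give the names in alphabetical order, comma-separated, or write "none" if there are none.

Target backup = [t=181, t=350].
audit [t=125, t=243] → overlaps → no.
deploy [t=29, t=175] → before → no.
handoff [t=302, t=425] → overlapped-by → no.
ingest [t=402, t=437] → after → no.
interview [t=173, t=190] → overlaps → no.
planning [t=313, t=435] → overlapped-by → no.
soundcheck [t=289, t=300] → during → yes.
standup [t=87, t=113] → before → no.
sync_call [t=314, t=429] → overlapped-by → no.
Result: soundcheck.

soundcheck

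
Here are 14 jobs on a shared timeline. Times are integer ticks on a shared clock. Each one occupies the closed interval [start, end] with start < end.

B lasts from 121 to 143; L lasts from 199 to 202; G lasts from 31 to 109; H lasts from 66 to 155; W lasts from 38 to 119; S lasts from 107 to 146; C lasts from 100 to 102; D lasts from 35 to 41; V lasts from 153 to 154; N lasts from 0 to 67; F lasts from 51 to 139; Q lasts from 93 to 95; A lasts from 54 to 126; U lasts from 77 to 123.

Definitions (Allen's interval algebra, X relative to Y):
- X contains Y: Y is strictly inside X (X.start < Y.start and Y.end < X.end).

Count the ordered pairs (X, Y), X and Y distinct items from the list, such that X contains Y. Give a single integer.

Checking all 182 ordered pairs for relation 'contains'; matching pairs in alphabetical order:
(A, C): A contains C ✓
(A, Q): A contains Q ✓
(A, U): A contains U ✓
(F, A): F contains A ✓
(F, C): F contains C ✓
(F, Q): F contains Q ✓
(F, U): F contains U ✓
(G, C): G contains C ✓
(G, D): G contains D ✓
(G, Q): G contains Q ✓
(H, B): H contains B ✓
(H, C): H contains C ✓
(H, Q): H contains Q ✓
(H, S): H contains S ✓
(H, U): H contains U ✓
(H, V): H contains V ✓
(N, D): N contains D ✓
(S, B): S contains B ✓
(U, C): U contains C ✓
(U, Q): U contains Q ✓
(W, C): W contains C ✓
(W, Q): W contains Q ✓
Count: 22.

22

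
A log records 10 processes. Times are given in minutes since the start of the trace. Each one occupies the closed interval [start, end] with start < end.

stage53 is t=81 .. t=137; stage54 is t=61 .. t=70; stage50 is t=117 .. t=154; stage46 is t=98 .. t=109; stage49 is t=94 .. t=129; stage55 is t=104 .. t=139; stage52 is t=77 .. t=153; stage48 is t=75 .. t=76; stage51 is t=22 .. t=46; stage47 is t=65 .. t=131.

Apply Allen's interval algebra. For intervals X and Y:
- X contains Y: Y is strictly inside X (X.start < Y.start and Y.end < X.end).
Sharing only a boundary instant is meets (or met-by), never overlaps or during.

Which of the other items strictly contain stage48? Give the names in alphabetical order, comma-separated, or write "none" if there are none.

Target stage48 = [t=75, t=76].
stage46 [t=98, t=109] → after → no.
stage47 [t=65, t=131] → contains → yes.
stage49 [t=94, t=129] → after → no.
stage50 [t=117, t=154] → after → no.
stage51 [t=22, t=46] → before → no.
stage52 [t=77, t=153] → after → no.
stage53 [t=81, t=137] → after → no.
stage54 [t=61, t=70] → before → no.
stage55 [t=104, t=139] → after → no.
Result: stage47.

stage47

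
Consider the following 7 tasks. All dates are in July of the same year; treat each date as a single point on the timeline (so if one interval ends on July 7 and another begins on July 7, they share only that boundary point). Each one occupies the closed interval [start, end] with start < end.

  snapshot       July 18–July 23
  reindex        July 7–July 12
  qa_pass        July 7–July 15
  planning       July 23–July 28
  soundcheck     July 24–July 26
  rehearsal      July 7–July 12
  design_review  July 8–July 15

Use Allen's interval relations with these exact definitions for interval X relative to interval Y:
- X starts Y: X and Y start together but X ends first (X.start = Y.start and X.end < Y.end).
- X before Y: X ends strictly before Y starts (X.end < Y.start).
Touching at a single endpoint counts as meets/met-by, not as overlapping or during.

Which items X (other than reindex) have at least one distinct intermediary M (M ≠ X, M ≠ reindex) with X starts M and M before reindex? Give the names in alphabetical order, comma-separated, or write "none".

Target reindex = [July 7, July 12].
Intermediaries M with M before reindex: none.
Union: none.

none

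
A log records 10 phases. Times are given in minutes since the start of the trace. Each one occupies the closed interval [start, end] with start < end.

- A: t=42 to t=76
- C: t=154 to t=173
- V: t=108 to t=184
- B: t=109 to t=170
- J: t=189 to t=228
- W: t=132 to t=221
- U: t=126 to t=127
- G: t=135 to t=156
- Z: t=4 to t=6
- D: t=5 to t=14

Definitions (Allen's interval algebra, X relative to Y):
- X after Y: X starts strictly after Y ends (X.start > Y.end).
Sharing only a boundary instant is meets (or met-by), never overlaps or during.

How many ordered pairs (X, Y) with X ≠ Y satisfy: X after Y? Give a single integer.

Checking all 90 ordered pairs for relation 'after'; matching pairs in alphabetical order:
(A, D): A after D ✓
(A, Z): A after Z ✓
(B, A): B after A ✓
(B, D): B after D ✓
(B, Z): B after Z ✓
(C, A): C after A ✓
(C, D): C after D ✓
(C, U): C after U ✓
(C, Z): C after Z ✓
(G, A): G after A ✓
(G, D): G after D ✓
(G, U): G after U ✓
(G, Z): G after Z ✓
(J, A): J after A ✓
(J, B): J after B ✓
(J, C): J after C ✓
(J, D): J after D ✓
(J, G): J after G ✓
(J, U): J after U ✓
(J, V): J after V ✓
(J, Z): J after Z ✓
(U, A): U after A ✓
(U, D): U after D ✓
(U, Z): U after Z ✓
... plus 7 further pairs not listed.
Count: 31.

31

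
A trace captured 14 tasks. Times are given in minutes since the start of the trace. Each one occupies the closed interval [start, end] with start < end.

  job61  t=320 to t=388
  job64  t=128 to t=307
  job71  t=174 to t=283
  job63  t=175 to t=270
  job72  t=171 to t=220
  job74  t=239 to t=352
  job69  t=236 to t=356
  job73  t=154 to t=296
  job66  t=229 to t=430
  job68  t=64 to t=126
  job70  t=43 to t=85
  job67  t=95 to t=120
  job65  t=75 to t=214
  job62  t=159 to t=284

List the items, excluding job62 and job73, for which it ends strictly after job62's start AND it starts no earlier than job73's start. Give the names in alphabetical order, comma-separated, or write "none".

Conditions: its end is strictly after job62's start (X.end > t=159) AND its start is no earlier than job73's start (X.start >= t=154).
job61: end t=388 > t=159? ✓; start t=320 >= t=154? ✓ → yes.
job63: end t=270 > t=159? ✓; start t=175 >= t=154? ✓ → yes.
job64: end t=307 > t=159? ✓; start t=128 >= t=154? ✗ → no.
job65: end t=214 > t=159? ✓; start t=75 >= t=154? ✗ → no.
job66: end t=430 > t=159? ✓; start t=229 >= t=154? ✓ → yes.
job67: end t=120 > t=159? ✗; start t=95 >= t=154? ✗ → no.
job68: end t=126 > t=159? ✗; start t=64 >= t=154? ✗ → no.
job69: end t=356 > t=159? ✓; start t=236 >= t=154? ✓ → yes.
job70: end t=85 > t=159? ✗; start t=43 >= t=154? ✗ → no.
job71: end t=283 > t=159? ✓; start t=174 >= t=154? ✓ → yes.
job72: end t=220 > t=159? ✓; start t=171 >= t=154? ✓ → yes.
job74: end t=352 > t=159? ✓; start t=239 >= t=154? ✓ → yes.
Result: job61, job63, job66, job69, job71, job72, job74.

job61, job63, job66, job69, job71, job72, job74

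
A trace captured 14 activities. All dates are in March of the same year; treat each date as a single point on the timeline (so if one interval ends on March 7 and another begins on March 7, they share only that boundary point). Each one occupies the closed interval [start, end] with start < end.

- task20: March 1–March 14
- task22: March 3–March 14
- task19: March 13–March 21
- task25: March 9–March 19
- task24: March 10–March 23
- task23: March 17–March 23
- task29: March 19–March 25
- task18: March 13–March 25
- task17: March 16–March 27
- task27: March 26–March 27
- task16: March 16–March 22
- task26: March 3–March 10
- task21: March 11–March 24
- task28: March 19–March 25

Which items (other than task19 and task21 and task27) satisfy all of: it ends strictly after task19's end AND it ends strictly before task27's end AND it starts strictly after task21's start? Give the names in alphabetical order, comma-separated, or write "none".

Conditions: its end is strictly after task19's end (X.end > March 21) AND its end is strictly before task27's end (X.end < March 27) AND its start is strictly after task21's start (X.start > March 11).
task16: end March 22 > March 21? ✓; end March 22 < March 27? ✓; start March 16 > March 11? ✓ → yes.
task17: end March 27 > March 21? ✓; end March 27 < March 27? ✗; start March 16 > March 11? ✓ → no.
task18: end March 25 > March 21? ✓; end March 25 < March 27? ✓; start March 13 > March 11? ✓ → yes.
task20: end March 14 > March 21? ✗; end March 14 < March 27? ✓; start March 1 > March 11? ✗ → no.
task22: end March 14 > March 21? ✗; end March 14 < March 27? ✓; start March 3 > March 11? ✗ → no.
task23: end March 23 > March 21? ✓; end March 23 < March 27? ✓; start March 17 > March 11? ✓ → yes.
task24: end March 23 > March 21? ✓; end March 23 < March 27? ✓; start March 10 > March 11? ✗ → no.
task25: end March 19 > March 21? ✗; end March 19 < March 27? ✓; start March 9 > March 11? ✗ → no.
task26: end March 10 > March 21? ✗; end March 10 < March 27? ✓; start March 3 > March 11? ✗ → no.
task28: end March 25 > March 21? ✓; end March 25 < March 27? ✓; start March 19 > March 11? ✓ → yes.
task29: end March 25 > March 21? ✓; end March 25 < March 27? ✓; start March 19 > March 11? ✓ → yes.
Result: task16, task18, task23, task28, task29.

task16, task18, task23, task28, task29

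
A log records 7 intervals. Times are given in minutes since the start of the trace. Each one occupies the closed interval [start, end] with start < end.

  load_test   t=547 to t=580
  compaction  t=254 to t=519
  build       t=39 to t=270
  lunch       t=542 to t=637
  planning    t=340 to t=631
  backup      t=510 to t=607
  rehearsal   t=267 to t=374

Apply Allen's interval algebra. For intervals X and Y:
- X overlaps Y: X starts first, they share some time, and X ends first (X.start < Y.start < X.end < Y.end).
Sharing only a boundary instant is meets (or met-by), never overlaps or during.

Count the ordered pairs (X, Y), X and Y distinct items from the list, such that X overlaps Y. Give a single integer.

Checking all 42 ordered pairs for relation 'overlaps'; matching pairs in alphabetical order:
(backup, lunch): backup overlaps lunch ✓
(build, compaction): build overlaps compaction ✓
(build, rehearsal): build overlaps rehearsal ✓
(compaction, backup): compaction overlaps backup ✓
(compaction, planning): compaction overlaps planning ✓
(planning, lunch): planning overlaps lunch ✓
(rehearsal, planning): rehearsal overlaps planning ✓
Count: 7.

7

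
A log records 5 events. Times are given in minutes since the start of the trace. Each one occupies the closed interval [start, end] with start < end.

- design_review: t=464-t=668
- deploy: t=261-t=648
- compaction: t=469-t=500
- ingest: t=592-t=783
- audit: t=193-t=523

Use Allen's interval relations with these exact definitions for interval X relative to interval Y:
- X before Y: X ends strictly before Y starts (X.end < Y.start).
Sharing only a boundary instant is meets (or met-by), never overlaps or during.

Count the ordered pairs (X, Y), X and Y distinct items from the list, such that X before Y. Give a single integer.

2

Checking all 20 ordered pairs for relation 'before'; matching pairs in alphabetical order:
(audit, ingest): audit before ingest ✓
(compaction, ingest): compaction before ingest ✓
Count: 2.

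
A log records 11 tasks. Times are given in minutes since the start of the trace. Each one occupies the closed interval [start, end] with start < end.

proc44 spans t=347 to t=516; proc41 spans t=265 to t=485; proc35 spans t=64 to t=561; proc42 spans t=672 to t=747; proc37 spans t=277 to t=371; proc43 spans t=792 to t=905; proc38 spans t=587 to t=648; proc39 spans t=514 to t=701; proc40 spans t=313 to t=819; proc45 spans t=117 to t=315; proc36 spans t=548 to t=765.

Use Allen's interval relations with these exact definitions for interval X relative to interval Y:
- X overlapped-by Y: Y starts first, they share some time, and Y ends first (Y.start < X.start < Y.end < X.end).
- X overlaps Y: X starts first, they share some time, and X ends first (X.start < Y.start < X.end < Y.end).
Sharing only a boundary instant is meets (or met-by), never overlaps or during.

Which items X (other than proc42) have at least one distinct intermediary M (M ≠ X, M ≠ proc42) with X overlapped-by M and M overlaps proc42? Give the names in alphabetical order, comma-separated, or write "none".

proc36

Target proc42 = [t=672, t=747].
Intermediaries M with M overlaps proc42: proc39.
Via proc39 — items with X overlapped-by proc39: proc36.
Union: proc36.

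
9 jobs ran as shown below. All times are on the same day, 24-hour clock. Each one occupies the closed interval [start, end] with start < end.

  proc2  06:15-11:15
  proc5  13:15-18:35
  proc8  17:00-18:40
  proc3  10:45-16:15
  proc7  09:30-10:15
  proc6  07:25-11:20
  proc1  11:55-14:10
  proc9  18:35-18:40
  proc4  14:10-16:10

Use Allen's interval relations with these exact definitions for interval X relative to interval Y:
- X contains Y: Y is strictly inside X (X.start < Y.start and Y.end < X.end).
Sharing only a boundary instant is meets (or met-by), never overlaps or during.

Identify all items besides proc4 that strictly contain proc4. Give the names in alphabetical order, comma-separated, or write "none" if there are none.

proc3, proc5

Target proc4 = [14:10, 16:10].
proc1 [11:55, 14:10] → meets → no.
proc2 [06:15, 11:15] → before → no.
proc3 [10:45, 16:15] → contains → yes.
proc5 [13:15, 18:35] → contains → yes.
proc6 [07:25, 11:20] → before → no.
proc7 [09:30, 10:15] → before → no.
proc8 [17:00, 18:40] → after → no.
proc9 [18:35, 18:40] → after → no.
Result: proc3, proc5.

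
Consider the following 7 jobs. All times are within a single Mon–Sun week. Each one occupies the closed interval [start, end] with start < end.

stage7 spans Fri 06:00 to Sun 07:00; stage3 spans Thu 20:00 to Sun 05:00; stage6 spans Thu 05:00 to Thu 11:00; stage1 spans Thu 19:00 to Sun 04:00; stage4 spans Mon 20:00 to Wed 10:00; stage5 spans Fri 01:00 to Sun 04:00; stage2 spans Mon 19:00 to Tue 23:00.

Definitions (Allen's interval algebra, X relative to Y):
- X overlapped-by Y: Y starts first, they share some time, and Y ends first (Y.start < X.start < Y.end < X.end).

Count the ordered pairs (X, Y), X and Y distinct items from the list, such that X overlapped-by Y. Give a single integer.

Checking all 42 ordered pairs for relation 'overlapped-by'; matching pairs in alphabetical order:
(stage3, stage1): stage3 overlapped-by stage1 ✓
(stage4, stage2): stage4 overlapped-by stage2 ✓
(stage7, stage1): stage7 overlapped-by stage1 ✓
(stage7, stage3): stage7 overlapped-by stage3 ✓
(stage7, stage5): stage7 overlapped-by stage5 ✓
Count: 5.

5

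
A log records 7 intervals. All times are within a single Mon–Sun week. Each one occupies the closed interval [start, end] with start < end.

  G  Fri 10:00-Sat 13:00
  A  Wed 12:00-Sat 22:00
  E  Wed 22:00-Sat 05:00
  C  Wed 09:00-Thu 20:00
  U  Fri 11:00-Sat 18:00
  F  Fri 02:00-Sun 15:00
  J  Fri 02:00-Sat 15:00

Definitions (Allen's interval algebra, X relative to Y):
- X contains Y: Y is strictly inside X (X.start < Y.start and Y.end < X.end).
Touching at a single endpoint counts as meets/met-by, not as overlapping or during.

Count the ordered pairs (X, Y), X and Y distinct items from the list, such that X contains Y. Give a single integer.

7

Checking all 42 ordered pairs for relation 'contains'; matching pairs in alphabetical order:
(A, E): A contains E ✓
(A, G): A contains G ✓
(A, J): A contains J ✓
(A, U): A contains U ✓
(F, G): F contains G ✓
(F, U): F contains U ✓
(J, G): J contains G ✓
Count: 7.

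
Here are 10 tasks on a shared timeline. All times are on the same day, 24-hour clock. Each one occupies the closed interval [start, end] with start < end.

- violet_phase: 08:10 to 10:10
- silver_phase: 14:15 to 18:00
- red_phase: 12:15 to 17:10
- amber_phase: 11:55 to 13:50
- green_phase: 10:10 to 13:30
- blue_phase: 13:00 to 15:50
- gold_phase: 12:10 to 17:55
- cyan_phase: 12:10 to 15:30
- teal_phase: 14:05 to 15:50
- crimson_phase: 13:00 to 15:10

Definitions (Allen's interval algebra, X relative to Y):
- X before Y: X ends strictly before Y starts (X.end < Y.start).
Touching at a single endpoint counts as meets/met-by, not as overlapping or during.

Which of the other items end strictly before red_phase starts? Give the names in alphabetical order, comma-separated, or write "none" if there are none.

violet_phase

Target red_phase = [12:15, 17:10].
amber_phase [11:55, 13:50] → overlaps → no.
blue_phase [13:00, 15:50] → during → no.
crimson_phase [13:00, 15:10] → during → no.
cyan_phase [12:10, 15:30] → overlaps → no.
gold_phase [12:10, 17:55] → contains → no.
green_phase [10:10, 13:30] → overlaps → no.
silver_phase [14:15, 18:00] → overlapped-by → no.
teal_phase [14:05, 15:50] → during → no.
violet_phase [08:10, 10:10] → before → yes.
Result: violet_phase.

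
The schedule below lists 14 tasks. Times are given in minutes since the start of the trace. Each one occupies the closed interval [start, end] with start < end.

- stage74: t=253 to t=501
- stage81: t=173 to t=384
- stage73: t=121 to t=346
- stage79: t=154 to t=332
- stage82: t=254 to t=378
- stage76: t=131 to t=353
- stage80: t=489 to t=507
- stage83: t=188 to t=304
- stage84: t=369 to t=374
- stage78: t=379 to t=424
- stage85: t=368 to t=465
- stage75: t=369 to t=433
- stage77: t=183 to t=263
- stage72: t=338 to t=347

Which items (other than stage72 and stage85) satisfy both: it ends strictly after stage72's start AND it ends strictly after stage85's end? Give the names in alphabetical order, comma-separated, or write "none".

Conditions: its end is strictly after stage72's start (X.end > t=338) AND its end is strictly after stage85's end (X.end > t=465).
stage73: end t=346 > t=338? ✓; end t=346 > t=465? ✗ → no.
stage74: end t=501 > t=338? ✓; end t=501 > t=465? ✓ → yes.
stage75: end t=433 > t=338? ✓; end t=433 > t=465? ✗ → no.
stage76: end t=353 > t=338? ✓; end t=353 > t=465? ✗ → no.
stage77: end t=263 > t=338? ✗; end t=263 > t=465? ✗ → no.
stage78: end t=424 > t=338? ✓; end t=424 > t=465? ✗ → no.
stage79: end t=332 > t=338? ✗; end t=332 > t=465? ✗ → no.
stage80: end t=507 > t=338? ✓; end t=507 > t=465? ✓ → yes.
stage81: end t=384 > t=338? ✓; end t=384 > t=465? ✗ → no.
stage82: end t=378 > t=338? ✓; end t=378 > t=465? ✗ → no.
stage83: end t=304 > t=338? ✗; end t=304 > t=465? ✗ → no.
stage84: end t=374 > t=338? ✓; end t=374 > t=465? ✗ → no.
Result: stage74, stage80.

stage74, stage80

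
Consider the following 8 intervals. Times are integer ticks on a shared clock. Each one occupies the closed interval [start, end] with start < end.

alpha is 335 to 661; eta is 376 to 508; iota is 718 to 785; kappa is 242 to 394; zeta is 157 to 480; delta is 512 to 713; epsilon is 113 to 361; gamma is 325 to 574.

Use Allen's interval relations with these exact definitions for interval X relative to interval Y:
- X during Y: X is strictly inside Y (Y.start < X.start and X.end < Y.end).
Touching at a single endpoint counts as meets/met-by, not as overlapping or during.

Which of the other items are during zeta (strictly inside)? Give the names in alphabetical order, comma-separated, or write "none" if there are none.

Target zeta = [157, 480].
alpha [335, 661] → overlapped-by → no.
delta [512, 713] → after → no.
epsilon [113, 361] → overlaps → no.
eta [376, 508] → overlapped-by → no.
gamma [325, 574] → overlapped-by → no.
iota [718, 785] → after → no.
kappa [242, 394] → during → yes.
Result: kappa.

kappa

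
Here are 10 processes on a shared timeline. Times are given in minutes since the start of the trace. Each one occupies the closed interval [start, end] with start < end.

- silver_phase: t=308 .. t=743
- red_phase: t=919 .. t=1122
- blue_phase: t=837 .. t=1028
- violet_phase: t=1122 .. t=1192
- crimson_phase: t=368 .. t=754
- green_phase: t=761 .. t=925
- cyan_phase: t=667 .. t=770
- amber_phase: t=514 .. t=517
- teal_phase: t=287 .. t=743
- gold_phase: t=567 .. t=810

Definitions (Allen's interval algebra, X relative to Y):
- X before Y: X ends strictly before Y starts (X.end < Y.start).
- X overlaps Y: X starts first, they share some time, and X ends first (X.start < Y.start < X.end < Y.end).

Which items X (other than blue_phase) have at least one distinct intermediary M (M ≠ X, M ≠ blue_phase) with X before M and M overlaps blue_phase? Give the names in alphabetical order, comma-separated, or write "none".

Target blue_phase = [t=837, t=1028].
Intermediaries M with M overlaps blue_phase: green_phase.
Via green_phase — items with X before green_phase: amber_phase, crimson_phase, silver_phase, teal_phase.
Union: amber_phase, crimson_phase, silver_phase, teal_phase.

amber_phase, crimson_phase, silver_phase, teal_phase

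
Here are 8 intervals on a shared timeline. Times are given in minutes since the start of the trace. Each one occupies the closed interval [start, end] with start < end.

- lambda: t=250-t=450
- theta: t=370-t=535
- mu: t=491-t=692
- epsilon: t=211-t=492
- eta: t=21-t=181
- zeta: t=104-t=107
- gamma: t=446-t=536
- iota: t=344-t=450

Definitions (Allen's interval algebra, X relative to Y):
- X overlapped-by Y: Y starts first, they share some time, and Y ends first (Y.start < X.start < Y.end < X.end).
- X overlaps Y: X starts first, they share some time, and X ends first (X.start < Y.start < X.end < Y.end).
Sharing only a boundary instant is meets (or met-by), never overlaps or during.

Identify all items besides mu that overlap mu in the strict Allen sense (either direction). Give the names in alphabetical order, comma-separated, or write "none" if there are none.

epsilon, gamma, theta

Target mu = [t=491, t=692].
epsilon [t=211, t=492] → overlaps → yes.
eta [t=21, t=181] → before → no.
gamma [t=446, t=536] → overlaps → yes.
iota [t=344, t=450] → before → no.
lambda [t=250, t=450] → before → no.
theta [t=370, t=535] → overlaps → yes.
zeta [t=104, t=107] → before → no.
Result: epsilon, gamma, theta.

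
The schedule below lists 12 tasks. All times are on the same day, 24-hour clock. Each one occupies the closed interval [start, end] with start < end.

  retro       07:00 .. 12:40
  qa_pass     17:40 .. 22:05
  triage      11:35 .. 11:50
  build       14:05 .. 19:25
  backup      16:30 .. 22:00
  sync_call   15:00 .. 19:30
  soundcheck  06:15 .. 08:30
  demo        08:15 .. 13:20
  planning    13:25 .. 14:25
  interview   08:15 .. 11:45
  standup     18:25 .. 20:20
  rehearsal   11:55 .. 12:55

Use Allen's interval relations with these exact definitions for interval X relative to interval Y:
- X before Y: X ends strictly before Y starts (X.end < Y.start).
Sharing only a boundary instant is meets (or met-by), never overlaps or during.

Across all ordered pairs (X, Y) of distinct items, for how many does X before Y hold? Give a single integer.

Checking all 132 ordered pairs for relation 'before'; matching pairs in alphabetical order:
(demo, backup): demo before backup ✓
(demo, build): demo before build ✓
(demo, planning): demo before planning ✓
(demo, qa_pass): demo before qa_pass ✓
(demo, standup): demo before standup ✓
(demo, sync_call): demo before sync_call ✓
(interview, backup): interview before backup ✓
(interview, build): interview before build ✓
(interview, planning): interview before planning ✓
(interview, qa_pass): interview before qa_pass ✓
(interview, rehearsal): interview before rehearsal ✓
(interview, standup): interview before standup ✓
(interview, sync_call): interview before sync_call ✓
(planning, backup): planning before backup ✓
(planning, qa_pass): planning before qa_pass ✓
(planning, standup): planning before standup ✓
(planning, sync_call): planning before sync_call ✓
(rehearsal, backup): rehearsal before backup ✓
(rehearsal, build): rehearsal before build ✓
(rehearsal, planning): rehearsal before planning ✓
(rehearsal, qa_pass): rehearsal before qa_pass ✓
(rehearsal, standup): rehearsal before standup ✓
(rehearsal, sync_call): rehearsal before sync_call ✓
(retro, backup): retro before backup ✓
... plus 20 further pairs not listed.
Count: 44.

44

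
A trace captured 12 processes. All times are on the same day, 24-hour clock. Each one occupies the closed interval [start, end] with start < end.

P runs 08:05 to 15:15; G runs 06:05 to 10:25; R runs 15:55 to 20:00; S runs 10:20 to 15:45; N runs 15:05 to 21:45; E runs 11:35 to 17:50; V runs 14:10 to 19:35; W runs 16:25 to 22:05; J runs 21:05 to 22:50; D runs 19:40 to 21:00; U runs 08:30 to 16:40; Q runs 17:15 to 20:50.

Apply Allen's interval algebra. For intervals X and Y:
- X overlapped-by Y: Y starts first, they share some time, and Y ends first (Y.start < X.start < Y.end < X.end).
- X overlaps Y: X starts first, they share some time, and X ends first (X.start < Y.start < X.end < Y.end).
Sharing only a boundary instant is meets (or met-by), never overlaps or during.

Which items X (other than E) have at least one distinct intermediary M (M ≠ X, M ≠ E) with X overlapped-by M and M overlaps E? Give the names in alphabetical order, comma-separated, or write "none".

N, R, S, U, V, W

Target E = [11:35, 17:50].
Intermediaries M with M overlaps E: P, S, U.
Via P — items with X overlapped-by P: N, S, U, V.
Via S — items with X overlapped-by S: N, V.
Via U — items with X overlapped-by U: N, R, V, W.
Union: N, R, S, U, V, W.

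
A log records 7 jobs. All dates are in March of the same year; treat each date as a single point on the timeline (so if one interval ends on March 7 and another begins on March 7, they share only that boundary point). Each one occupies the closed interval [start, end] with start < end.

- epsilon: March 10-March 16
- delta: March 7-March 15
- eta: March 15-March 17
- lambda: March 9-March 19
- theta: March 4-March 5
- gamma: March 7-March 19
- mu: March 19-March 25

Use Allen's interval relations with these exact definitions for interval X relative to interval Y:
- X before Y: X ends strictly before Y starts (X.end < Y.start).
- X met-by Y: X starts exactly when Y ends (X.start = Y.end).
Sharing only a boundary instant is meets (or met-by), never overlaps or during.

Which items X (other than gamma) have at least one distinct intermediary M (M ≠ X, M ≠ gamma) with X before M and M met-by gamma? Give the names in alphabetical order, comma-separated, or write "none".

Target gamma = [March 7, March 19].
Intermediaries M with M met-by gamma: mu.
Via mu — items with X before mu: delta, epsilon, eta, theta.
Union: delta, epsilon, eta, theta.

delta, epsilon, eta, theta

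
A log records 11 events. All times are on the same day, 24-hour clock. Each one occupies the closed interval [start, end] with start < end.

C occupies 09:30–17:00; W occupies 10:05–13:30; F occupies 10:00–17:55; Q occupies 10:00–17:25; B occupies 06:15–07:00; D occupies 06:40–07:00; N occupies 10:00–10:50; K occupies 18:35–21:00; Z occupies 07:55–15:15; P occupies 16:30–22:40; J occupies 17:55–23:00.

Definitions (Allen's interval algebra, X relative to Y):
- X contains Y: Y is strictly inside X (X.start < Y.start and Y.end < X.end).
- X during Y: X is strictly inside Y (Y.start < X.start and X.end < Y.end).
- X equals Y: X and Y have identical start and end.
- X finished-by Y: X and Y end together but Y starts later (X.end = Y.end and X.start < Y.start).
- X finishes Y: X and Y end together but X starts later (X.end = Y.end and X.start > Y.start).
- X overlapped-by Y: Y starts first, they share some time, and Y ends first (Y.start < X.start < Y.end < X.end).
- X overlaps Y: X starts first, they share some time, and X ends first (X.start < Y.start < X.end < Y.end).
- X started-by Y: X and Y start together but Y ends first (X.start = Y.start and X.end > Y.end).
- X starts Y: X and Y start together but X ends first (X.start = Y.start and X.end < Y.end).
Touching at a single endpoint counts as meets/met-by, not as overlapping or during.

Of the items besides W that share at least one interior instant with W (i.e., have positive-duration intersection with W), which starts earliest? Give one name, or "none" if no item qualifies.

Target W = [10:05, 13:30].
B [06:15, 07:00] → before → excluded.
C [09:30, 17:00] → contains → candidate.
D [06:40, 07:00] → before → excluded.
F [10:00, 17:55] → contains → candidate.
J [17:55, 23:00] → after → excluded.
K [18:35, 21:00] → after → excluded.
N [10:00, 10:50] → overlaps → candidate.
P [16:30, 22:40] → after → excluded.
Q [10:00, 17:25] → contains → candidate.
Z [07:55, 15:15] → contains → candidate.
Among candidates, earliest start is 07:55 → Z.

Z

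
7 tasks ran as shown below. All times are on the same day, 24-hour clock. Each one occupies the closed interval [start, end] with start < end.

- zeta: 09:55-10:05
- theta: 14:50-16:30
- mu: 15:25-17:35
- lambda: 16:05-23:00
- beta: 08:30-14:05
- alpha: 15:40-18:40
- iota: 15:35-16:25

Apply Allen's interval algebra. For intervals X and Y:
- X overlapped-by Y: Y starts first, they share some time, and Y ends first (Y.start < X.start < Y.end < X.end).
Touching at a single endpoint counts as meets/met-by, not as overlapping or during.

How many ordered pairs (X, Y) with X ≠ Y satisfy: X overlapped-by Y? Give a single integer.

8

Checking all 42 ordered pairs for relation 'overlapped-by'; matching pairs in alphabetical order:
(alpha, iota): alpha overlapped-by iota ✓
(alpha, mu): alpha overlapped-by mu ✓
(alpha, theta): alpha overlapped-by theta ✓
(lambda, alpha): lambda overlapped-by alpha ✓
(lambda, iota): lambda overlapped-by iota ✓
(lambda, mu): lambda overlapped-by mu ✓
(lambda, theta): lambda overlapped-by theta ✓
(mu, theta): mu overlapped-by theta ✓
Count: 8.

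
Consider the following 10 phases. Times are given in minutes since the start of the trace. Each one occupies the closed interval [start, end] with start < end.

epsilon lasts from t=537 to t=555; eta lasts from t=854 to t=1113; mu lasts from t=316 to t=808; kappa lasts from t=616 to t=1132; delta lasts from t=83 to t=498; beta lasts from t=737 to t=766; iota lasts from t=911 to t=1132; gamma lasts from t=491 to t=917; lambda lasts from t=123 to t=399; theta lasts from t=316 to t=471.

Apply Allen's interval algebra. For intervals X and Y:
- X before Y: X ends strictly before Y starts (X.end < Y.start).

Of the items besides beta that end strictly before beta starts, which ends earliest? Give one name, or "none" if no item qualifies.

lambda

Target beta = [t=737, t=766].
delta [t=83, t=498] → before → candidate.
epsilon [t=537, t=555] → before → candidate.
eta [t=854, t=1113] → after → excluded.
gamma [t=491, t=917] → contains → excluded.
iota [t=911, t=1132] → after → excluded.
kappa [t=616, t=1132] → contains → excluded.
lambda [t=123, t=399] → before → candidate.
mu [t=316, t=808] → contains → excluded.
theta [t=316, t=471] → before → candidate.
Among candidates, earliest end is t=399 → lambda.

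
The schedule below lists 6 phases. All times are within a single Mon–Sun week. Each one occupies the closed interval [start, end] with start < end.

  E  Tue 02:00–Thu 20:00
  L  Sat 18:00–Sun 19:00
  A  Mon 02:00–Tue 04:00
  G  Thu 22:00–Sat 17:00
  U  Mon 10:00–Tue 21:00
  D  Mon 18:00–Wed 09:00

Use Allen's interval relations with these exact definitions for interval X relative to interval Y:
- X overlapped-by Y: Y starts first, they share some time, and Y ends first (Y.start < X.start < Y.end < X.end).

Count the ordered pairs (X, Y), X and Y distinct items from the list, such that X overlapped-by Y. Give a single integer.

Checking all 30 ordered pairs for relation 'overlapped-by'; matching pairs in alphabetical order:
(D, A): D overlapped-by A ✓
(D, U): D overlapped-by U ✓
(E, A): E overlapped-by A ✓
(E, D): E overlapped-by D ✓
(E, U): E overlapped-by U ✓
(U, A): U overlapped-by A ✓
Count: 6.

6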